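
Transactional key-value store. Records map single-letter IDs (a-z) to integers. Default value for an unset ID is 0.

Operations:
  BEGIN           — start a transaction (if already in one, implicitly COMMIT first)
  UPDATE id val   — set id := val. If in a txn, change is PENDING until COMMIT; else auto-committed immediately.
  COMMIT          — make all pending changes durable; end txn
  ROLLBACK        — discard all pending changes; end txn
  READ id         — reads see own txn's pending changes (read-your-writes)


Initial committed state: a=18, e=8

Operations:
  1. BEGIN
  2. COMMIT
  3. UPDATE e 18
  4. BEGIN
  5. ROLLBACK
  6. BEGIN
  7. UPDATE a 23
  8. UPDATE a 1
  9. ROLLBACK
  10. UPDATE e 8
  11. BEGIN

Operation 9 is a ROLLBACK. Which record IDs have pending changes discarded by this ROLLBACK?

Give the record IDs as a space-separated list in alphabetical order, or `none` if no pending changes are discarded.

Initial committed: {a=18, e=8}
Op 1: BEGIN: in_txn=True, pending={}
Op 2: COMMIT: merged [] into committed; committed now {a=18, e=8}
Op 3: UPDATE e=18 (auto-commit; committed e=18)
Op 4: BEGIN: in_txn=True, pending={}
Op 5: ROLLBACK: discarded pending []; in_txn=False
Op 6: BEGIN: in_txn=True, pending={}
Op 7: UPDATE a=23 (pending; pending now {a=23})
Op 8: UPDATE a=1 (pending; pending now {a=1})
Op 9: ROLLBACK: discarded pending ['a']; in_txn=False
Op 10: UPDATE e=8 (auto-commit; committed e=8)
Op 11: BEGIN: in_txn=True, pending={}
ROLLBACK at op 9 discards: ['a']

Answer: a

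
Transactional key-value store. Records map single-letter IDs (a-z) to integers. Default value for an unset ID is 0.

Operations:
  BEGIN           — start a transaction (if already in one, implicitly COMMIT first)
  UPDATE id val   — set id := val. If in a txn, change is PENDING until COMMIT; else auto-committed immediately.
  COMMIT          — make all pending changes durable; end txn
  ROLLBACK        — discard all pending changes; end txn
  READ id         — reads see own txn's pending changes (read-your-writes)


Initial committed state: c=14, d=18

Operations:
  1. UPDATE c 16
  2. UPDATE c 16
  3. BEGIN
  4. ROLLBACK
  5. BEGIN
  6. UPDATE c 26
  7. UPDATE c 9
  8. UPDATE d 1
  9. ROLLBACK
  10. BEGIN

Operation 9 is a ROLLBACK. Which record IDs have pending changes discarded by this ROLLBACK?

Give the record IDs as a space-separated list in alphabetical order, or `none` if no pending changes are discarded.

Answer: c d

Derivation:
Initial committed: {c=14, d=18}
Op 1: UPDATE c=16 (auto-commit; committed c=16)
Op 2: UPDATE c=16 (auto-commit; committed c=16)
Op 3: BEGIN: in_txn=True, pending={}
Op 4: ROLLBACK: discarded pending []; in_txn=False
Op 5: BEGIN: in_txn=True, pending={}
Op 6: UPDATE c=26 (pending; pending now {c=26})
Op 7: UPDATE c=9 (pending; pending now {c=9})
Op 8: UPDATE d=1 (pending; pending now {c=9, d=1})
Op 9: ROLLBACK: discarded pending ['c', 'd']; in_txn=False
Op 10: BEGIN: in_txn=True, pending={}
ROLLBACK at op 9 discards: ['c', 'd']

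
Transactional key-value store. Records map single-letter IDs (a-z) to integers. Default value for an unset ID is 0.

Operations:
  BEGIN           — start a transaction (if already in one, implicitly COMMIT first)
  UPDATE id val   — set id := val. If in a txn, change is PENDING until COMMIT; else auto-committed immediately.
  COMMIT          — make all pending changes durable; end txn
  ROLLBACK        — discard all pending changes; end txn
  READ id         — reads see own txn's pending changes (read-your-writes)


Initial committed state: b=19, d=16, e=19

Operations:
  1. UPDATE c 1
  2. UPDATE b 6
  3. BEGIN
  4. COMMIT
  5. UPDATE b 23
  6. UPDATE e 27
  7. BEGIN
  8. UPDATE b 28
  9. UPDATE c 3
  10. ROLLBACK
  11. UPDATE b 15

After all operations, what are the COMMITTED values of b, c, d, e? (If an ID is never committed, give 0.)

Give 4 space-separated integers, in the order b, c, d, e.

Initial committed: {b=19, d=16, e=19}
Op 1: UPDATE c=1 (auto-commit; committed c=1)
Op 2: UPDATE b=6 (auto-commit; committed b=6)
Op 3: BEGIN: in_txn=True, pending={}
Op 4: COMMIT: merged [] into committed; committed now {b=6, c=1, d=16, e=19}
Op 5: UPDATE b=23 (auto-commit; committed b=23)
Op 6: UPDATE e=27 (auto-commit; committed e=27)
Op 7: BEGIN: in_txn=True, pending={}
Op 8: UPDATE b=28 (pending; pending now {b=28})
Op 9: UPDATE c=3 (pending; pending now {b=28, c=3})
Op 10: ROLLBACK: discarded pending ['b', 'c']; in_txn=False
Op 11: UPDATE b=15 (auto-commit; committed b=15)
Final committed: {b=15, c=1, d=16, e=27}

Answer: 15 1 16 27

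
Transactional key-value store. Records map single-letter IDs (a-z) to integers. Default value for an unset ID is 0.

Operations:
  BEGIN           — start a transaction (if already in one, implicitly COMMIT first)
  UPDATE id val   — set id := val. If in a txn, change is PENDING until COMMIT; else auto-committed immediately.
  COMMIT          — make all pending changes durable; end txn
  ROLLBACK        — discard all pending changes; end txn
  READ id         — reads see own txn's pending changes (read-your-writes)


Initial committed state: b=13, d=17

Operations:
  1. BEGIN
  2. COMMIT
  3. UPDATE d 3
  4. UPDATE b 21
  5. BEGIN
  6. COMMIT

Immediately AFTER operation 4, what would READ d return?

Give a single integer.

Answer: 3

Derivation:
Initial committed: {b=13, d=17}
Op 1: BEGIN: in_txn=True, pending={}
Op 2: COMMIT: merged [] into committed; committed now {b=13, d=17}
Op 3: UPDATE d=3 (auto-commit; committed d=3)
Op 4: UPDATE b=21 (auto-commit; committed b=21)
After op 4: visible(d) = 3 (pending={}, committed={b=21, d=3})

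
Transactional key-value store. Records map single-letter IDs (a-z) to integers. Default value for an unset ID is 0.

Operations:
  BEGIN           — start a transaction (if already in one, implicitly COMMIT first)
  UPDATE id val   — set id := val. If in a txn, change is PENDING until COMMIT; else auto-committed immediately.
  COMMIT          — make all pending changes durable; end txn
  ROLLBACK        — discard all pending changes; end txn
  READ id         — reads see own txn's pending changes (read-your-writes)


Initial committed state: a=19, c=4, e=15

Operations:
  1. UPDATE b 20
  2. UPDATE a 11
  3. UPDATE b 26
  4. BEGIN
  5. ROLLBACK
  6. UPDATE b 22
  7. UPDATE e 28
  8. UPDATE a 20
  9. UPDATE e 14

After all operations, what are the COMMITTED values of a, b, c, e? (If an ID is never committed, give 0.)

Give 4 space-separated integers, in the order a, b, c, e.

Initial committed: {a=19, c=4, e=15}
Op 1: UPDATE b=20 (auto-commit; committed b=20)
Op 2: UPDATE a=11 (auto-commit; committed a=11)
Op 3: UPDATE b=26 (auto-commit; committed b=26)
Op 4: BEGIN: in_txn=True, pending={}
Op 5: ROLLBACK: discarded pending []; in_txn=False
Op 6: UPDATE b=22 (auto-commit; committed b=22)
Op 7: UPDATE e=28 (auto-commit; committed e=28)
Op 8: UPDATE a=20 (auto-commit; committed a=20)
Op 9: UPDATE e=14 (auto-commit; committed e=14)
Final committed: {a=20, b=22, c=4, e=14}

Answer: 20 22 4 14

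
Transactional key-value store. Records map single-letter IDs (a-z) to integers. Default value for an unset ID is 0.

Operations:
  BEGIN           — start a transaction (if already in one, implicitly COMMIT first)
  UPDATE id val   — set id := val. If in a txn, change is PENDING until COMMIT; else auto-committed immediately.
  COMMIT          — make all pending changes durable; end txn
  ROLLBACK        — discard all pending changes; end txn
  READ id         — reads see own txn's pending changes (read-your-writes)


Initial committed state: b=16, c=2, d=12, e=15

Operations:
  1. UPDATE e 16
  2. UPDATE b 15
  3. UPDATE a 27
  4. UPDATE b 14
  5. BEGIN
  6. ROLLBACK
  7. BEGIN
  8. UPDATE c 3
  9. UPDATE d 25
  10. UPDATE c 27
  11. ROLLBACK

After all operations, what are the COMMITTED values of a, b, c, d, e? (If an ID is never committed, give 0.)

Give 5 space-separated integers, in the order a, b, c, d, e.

Initial committed: {b=16, c=2, d=12, e=15}
Op 1: UPDATE e=16 (auto-commit; committed e=16)
Op 2: UPDATE b=15 (auto-commit; committed b=15)
Op 3: UPDATE a=27 (auto-commit; committed a=27)
Op 4: UPDATE b=14 (auto-commit; committed b=14)
Op 5: BEGIN: in_txn=True, pending={}
Op 6: ROLLBACK: discarded pending []; in_txn=False
Op 7: BEGIN: in_txn=True, pending={}
Op 8: UPDATE c=3 (pending; pending now {c=3})
Op 9: UPDATE d=25 (pending; pending now {c=3, d=25})
Op 10: UPDATE c=27 (pending; pending now {c=27, d=25})
Op 11: ROLLBACK: discarded pending ['c', 'd']; in_txn=False
Final committed: {a=27, b=14, c=2, d=12, e=16}

Answer: 27 14 2 12 16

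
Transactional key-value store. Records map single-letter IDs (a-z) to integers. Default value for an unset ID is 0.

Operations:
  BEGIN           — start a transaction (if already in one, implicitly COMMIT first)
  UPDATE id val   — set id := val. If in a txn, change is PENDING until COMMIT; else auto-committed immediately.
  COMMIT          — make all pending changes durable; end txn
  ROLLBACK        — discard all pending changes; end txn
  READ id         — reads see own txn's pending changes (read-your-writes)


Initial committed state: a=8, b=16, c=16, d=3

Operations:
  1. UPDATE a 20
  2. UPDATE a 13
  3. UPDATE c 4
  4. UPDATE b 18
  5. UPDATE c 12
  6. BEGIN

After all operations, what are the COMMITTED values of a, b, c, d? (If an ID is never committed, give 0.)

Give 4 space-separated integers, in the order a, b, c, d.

Answer: 13 18 12 3

Derivation:
Initial committed: {a=8, b=16, c=16, d=3}
Op 1: UPDATE a=20 (auto-commit; committed a=20)
Op 2: UPDATE a=13 (auto-commit; committed a=13)
Op 3: UPDATE c=4 (auto-commit; committed c=4)
Op 4: UPDATE b=18 (auto-commit; committed b=18)
Op 5: UPDATE c=12 (auto-commit; committed c=12)
Op 6: BEGIN: in_txn=True, pending={}
Final committed: {a=13, b=18, c=12, d=3}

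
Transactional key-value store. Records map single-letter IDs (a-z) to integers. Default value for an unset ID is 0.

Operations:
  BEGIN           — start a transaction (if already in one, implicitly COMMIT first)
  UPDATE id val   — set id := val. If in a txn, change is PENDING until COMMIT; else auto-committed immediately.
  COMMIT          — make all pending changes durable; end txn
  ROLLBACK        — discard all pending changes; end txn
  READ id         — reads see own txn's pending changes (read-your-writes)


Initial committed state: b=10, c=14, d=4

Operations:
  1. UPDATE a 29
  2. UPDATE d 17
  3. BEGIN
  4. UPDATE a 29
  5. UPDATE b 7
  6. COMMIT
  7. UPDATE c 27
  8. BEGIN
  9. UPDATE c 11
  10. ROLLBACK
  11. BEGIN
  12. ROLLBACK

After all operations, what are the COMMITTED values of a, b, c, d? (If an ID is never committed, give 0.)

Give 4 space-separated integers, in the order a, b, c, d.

Initial committed: {b=10, c=14, d=4}
Op 1: UPDATE a=29 (auto-commit; committed a=29)
Op 2: UPDATE d=17 (auto-commit; committed d=17)
Op 3: BEGIN: in_txn=True, pending={}
Op 4: UPDATE a=29 (pending; pending now {a=29})
Op 5: UPDATE b=7 (pending; pending now {a=29, b=7})
Op 6: COMMIT: merged ['a', 'b'] into committed; committed now {a=29, b=7, c=14, d=17}
Op 7: UPDATE c=27 (auto-commit; committed c=27)
Op 8: BEGIN: in_txn=True, pending={}
Op 9: UPDATE c=11 (pending; pending now {c=11})
Op 10: ROLLBACK: discarded pending ['c']; in_txn=False
Op 11: BEGIN: in_txn=True, pending={}
Op 12: ROLLBACK: discarded pending []; in_txn=False
Final committed: {a=29, b=7, c=27, d=17}

Answer: 29 7 27 17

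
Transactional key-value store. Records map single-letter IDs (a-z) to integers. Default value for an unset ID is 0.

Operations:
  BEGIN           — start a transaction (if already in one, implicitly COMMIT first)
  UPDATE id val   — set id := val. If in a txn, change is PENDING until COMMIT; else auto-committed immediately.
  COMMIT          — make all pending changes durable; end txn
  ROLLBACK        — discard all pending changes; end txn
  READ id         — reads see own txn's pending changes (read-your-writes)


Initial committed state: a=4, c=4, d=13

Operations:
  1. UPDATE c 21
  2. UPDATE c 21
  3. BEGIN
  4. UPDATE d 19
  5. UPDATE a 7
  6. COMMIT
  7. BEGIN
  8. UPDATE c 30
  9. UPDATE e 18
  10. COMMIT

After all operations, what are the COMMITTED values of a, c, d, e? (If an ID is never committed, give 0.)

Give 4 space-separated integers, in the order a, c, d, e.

Answer: 7 30 19 18

Derivation:
Initial committed: {a=4, c=4, d=13}
Op 1: UPDATE c=21 (auto-commit; committed c=21)
Op 2: UPDATE c=21 (auto-commit; committed c=21)
Op 3: BEGIN: in_txn=True, pending={}
Op 4: UPDATE d=19 (pending; pending now {d=19})
Op 5: UPDATE a=7 (pending; pending now {a=7, d=19})
Op 6: COMMIT: merged ['a', 'd'] into committed; committed now {a=7, c=21, d=19}
Op 7: BEGIN: in_txn=True, pending={}
Op 8: UPDATE c=30 (pending; pending now {c=30})
Op 9: UPDATE e=18 (pending; pending now {c=30, e=18})
Op 10: COMMIT: merged ['c', 'e'] into committed; committed now {a=7, c=30, d=19, e=18}
Final committed: {a=7, c=30, d=19, e=18}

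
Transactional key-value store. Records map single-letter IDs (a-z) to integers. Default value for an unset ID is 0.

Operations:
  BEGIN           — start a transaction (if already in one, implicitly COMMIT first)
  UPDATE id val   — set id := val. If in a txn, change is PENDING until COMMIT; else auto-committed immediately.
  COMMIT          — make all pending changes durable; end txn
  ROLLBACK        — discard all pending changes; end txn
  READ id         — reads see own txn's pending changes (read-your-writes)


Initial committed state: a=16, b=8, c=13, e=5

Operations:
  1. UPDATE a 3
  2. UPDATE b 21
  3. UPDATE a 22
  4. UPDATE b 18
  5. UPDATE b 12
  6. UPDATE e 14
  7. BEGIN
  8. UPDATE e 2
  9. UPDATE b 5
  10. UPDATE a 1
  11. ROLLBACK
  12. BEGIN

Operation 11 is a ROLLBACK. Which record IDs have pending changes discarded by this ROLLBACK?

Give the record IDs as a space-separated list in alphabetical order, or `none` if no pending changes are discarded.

Answer: a b e

Derivation:
Initial committed: {a=16, b=8, c=13, e=5}
Op 1: UPDATE a=3 (auto-commit; committed a=3)
Op 2: UPDATE b=21 (auto-commit; committed b=21)
Op 3: UPDATE a=22 (auto-commit; committed a=22)
Op 4: UPDATE b=18 (auto-commit; committed b=18)
Op 5: UPDATE b=12 (auto-commit; committed b=12)
Op 6: UPDATE e=14 (auto-commit; committed e=14)
Op 7: BEGIN: in_txn=True, pending={}
Op 8: UPDATE e=2 (pending; pending now {e=2})
Op 9: UPDATE b=5 (pending; pending now {b=5, e=2})
Op 10: UPDATE a=1 (pending; pending now {a=1, b=5, e=2})
Op 11: ROLLBACK: discarded pending ['a', 'b', 'e']; in_txn=False
Op 12: BEGIN: in_txn=True, pending={}
ROLLBACK at op 11 discards: ['a', 'b', 'e']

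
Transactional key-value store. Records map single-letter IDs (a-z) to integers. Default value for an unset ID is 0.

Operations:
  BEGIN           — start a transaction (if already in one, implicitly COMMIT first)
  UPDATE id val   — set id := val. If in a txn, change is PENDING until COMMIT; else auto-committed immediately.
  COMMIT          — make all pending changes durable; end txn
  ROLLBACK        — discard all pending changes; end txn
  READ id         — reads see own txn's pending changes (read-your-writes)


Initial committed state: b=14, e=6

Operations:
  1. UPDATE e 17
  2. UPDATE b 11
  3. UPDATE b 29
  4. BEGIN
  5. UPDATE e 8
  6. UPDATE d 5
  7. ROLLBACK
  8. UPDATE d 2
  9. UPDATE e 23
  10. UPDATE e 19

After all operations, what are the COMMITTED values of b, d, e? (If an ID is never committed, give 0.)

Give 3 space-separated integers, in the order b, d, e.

Initial committed: {b=14, e=6}
Op 1: UPDATE e=17 (auto-commit; committed e=17)
Op 2: UPDATE b=11 (auto-commit; committed b=11)
Op 3: UPDATE b=29 (auto-commit; committed b=29)
Op 4: BEGIN: in_txn=True, pending={}
Op 5: UPDATE e=8 (pending; pending now {e=8})
Op 6: UPDATE d=5 (pending; pending now {d=5, e=8})
Op 7: ROLLBACK: discarded pending ['d', 'e']; in_txn=False
Op 8: UPDATE d=2 (auto-commit; committed d=2)
Op 9: UPDATE e=23 (auto-commit; committed e=23)
Op 10: UPDATE e=19 (auto-commit; committed e=19)
Final committed: {b=29, d=2, e=19}

Answer: 29 2 19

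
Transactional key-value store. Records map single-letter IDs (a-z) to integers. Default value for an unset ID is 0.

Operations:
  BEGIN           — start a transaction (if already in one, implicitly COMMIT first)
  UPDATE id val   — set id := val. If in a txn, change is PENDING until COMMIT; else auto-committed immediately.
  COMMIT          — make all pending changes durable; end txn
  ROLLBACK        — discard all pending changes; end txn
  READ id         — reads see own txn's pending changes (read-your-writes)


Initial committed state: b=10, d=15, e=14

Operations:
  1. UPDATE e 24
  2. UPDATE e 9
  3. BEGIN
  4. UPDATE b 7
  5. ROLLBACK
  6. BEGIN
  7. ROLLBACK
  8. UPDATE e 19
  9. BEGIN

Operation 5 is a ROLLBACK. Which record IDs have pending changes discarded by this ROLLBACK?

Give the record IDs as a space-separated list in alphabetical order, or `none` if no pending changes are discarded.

Initial committed: {b=10, d=15, e=14}
Op 1: UPDATE e=24 (auto-commit; committed e=24)
Op 2: UPDATE e=9 (auto-commit; committed e=9)
Op 3: BEGIN: in_txn=True, pending={}
Op 4: UPDATE b=7 (pending; pending now {b=7})
Op 5: ROLLBACK: discarded pending ['b']; in_txn=False
Op 6: BEGIN: in_txn=True, pending={}
Op 7: ROLLBACK: discarded pending []; in_txn=False
Op 8: UPDATE e=19 (auto-commit; committed e=19)
Op 9: BEGIN: in_txn=True, pending={}
ROLLBACK at op 5 discards: ['b']

Answer: b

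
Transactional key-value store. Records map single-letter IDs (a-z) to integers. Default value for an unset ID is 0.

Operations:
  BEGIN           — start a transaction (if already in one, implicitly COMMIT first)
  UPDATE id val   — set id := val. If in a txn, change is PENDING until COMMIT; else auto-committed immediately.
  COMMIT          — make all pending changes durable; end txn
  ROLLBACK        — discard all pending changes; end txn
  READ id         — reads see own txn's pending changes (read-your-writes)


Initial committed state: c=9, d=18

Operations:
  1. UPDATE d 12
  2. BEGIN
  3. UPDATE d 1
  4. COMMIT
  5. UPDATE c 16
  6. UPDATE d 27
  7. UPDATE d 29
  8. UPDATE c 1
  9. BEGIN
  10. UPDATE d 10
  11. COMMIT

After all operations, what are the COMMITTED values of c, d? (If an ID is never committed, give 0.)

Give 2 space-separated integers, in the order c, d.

Answer: 1 10

Derivation:
Initial committed: {c=9, d=18}
Op 1: UPDATE d=12 (auto-commit; committed d=12)
Op 2: BEGIN: in_txn=True, pending={}
Op 3: UPDATE d=1 (pending; pending now {d=1})
Op 4: COMMIT: merged ['d'] into committed; committed now {c=9, d=1}
Op 5: UPDATE c=16 (auto-commit; committed c=16)
Op 6: UPDATE d=27 (auto-commit; committed d=27)
Op 7: UPDATE d=29 (auto-commit; committed d=29)
Op 8: UPDATE c=1 (auto-commit; committed c=1)
Op 9: BEGIN: in_txn=True, pending={}
Op 10: UPDATE d=10 (pending; pending now {d=10})
Op 11: COMMIT: merged ['d'] into committed; committed now {c=1, d=10}
Final committed: {c=1, d=10}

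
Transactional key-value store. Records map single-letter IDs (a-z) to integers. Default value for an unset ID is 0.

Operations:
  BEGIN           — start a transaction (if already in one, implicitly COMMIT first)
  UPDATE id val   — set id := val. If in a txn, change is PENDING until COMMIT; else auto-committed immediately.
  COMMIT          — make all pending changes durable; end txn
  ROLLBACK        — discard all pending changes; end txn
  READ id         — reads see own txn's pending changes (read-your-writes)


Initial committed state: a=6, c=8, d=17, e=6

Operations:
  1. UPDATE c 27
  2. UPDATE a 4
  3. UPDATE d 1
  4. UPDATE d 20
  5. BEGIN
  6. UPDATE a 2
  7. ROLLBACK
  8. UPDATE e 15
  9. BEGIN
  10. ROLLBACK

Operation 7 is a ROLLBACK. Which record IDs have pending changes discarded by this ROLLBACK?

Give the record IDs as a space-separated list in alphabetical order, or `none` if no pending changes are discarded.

Answer: a

Derivation:
Initial committed: {a=6, c=8, d=17, e=6}
Op 1: UPDATE c=27 (auto-commit; committed c=27)
Op 2: UPDATE a=4 (auto-commit; committed a=4)
Op 3: UPDATE d=1 (auto-commit; committed d=1)
Op 4: UPDATE d=20 (auto-commit; committed d=20)
Op 5: BEGIN: in_txn=True, pending={}
Op 6: UPDATE a=2 (pending; pending now {a=2})
Op 7: ROLLBACK: discarded pending ['a']; in_txn=False
Op 8: UPDATE e=15 (auto-commit; committed e=15)
Op 9: BEGIN: in_txn=True, pending={}
Op 10: ROLLBACK: discarded pending []; in_txn=False
ROLLBACK at op 7 discards: ['a']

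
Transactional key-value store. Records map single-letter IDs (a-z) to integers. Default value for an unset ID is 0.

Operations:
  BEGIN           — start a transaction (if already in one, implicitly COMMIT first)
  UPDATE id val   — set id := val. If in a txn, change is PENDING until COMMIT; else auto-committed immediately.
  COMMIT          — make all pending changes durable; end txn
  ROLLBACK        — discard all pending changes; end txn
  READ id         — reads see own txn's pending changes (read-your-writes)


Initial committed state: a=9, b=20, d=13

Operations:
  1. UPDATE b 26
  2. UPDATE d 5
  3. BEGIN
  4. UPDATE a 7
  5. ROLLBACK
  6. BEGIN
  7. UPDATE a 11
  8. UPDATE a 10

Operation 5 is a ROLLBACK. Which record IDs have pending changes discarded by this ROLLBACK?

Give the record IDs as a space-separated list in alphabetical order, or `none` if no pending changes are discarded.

Answer: a

Derivation:
Initial committed: {a=9, b=20, d=13}
Op 1: UPDATE b=26 (auto-commit; committed b=26)
Op 2: UPDATE d=5 (auto-commit; committed d=5)
Op 3: BEGIN: in_txn=True, pending={}
Op 4: UPDATE a=7 (pending; pending now {a=7})
Op 5: ROLLBACK: discarded pending ['a']; in_txn=False
Op 6: BEGIN: in_txn=True, pending={}
Op 7: UPDATE a=11 (pending; pending now {a=11})
Op 8: UPDATE a=10 (pending; pending now {a=10})
ROLLBACK at op 5 discards: ['a']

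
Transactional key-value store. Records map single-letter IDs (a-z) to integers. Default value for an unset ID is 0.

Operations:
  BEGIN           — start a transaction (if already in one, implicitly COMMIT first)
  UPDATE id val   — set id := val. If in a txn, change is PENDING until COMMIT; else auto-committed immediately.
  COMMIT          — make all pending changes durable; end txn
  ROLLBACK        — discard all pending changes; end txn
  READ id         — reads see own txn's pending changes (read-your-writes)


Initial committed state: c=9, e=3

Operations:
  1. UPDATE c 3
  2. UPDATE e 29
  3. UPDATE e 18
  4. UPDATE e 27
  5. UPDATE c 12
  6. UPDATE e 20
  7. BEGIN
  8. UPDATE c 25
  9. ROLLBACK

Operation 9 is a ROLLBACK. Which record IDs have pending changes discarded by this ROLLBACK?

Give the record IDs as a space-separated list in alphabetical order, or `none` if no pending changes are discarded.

Answer: c

Derivation:
Initial committed: {c=9, e=3}
Op 1: UPDATE c=3 (auto-commit; committed c=3)
Op 2: UPDATE e=29 (auto-commit; committed e=29)
Op 3: UPDATE e=18 (auto-commit; committed e=18)
Op 4: UPDATE e=27 (auto-commit; committed e=27)
Op 5: UPDATE c=12 (auto-commit; committed c=12)
Op 6: UPDATE e=20 (auto-commit; committed e=20)
Op 7: BEGIN: in_txn=True, pending={}
Op 8: UPDATE c=25 (pending; pending now {c=25})
Op 9: ROLLBACK: discarded pending ['c']; in_txn=False
ROLLBACK at op 9 discards: ['c']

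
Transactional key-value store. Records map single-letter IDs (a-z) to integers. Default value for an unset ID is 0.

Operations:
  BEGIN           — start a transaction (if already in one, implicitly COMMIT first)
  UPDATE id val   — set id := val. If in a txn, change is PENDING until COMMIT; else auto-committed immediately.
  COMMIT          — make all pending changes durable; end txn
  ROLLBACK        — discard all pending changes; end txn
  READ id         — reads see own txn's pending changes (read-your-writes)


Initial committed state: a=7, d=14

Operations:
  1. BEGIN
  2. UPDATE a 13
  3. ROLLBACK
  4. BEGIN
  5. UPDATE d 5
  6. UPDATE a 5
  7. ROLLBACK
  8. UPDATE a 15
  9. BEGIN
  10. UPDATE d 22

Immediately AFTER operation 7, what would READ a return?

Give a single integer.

Answer: 7

Derivation:
Initial committed: {a=7, d=14}
Op 1: BEGIN: in_txn=True, pending={}
Op 2: UPDATE a=13 (pending; pending now {a=13})
Op 3: ROLLBACK: discarded pending ['a']; in_txn=False
Op 4: BEGIN: in_txn=True, pending={}
Op 5: UPDATE d=5 (pending; pending now {d=5})
Op 6: UPDATE a=5 (pending; pending now {a=5, d=5})
Op 7: ROLLBACK: discarded pending ['a', 'd']; in_txn=False
After op 7: visible(a) = 7 (pending={}, committed={a=7, d=14})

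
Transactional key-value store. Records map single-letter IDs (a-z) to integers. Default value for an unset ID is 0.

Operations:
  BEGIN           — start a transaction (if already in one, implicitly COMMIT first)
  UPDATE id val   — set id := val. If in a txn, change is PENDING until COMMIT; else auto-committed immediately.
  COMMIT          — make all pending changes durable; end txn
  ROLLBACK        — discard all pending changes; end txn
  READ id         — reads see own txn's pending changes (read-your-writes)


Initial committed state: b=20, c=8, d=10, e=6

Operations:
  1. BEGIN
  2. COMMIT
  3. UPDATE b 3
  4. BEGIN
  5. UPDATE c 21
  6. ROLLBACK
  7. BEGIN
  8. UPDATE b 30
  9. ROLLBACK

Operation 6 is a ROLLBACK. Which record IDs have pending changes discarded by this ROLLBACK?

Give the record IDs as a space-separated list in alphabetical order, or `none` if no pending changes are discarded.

Answer: c

Derivation:
Initial committed: {b=20, c=8, d=10, e=6}
Op 1: BEGIN: in_txn=True, pending={}
Op 2: COMMIT: merged [] into committed; committed now {b=20, c=8, d=10, e=6}
Op 3: UPDATE b=3 (auto-commit; committed b=3)
Op 4: BEGIN: in_txn=True, pending={}
Op 5: UPDATE c=21 (pending; pending now {c=21})
Op 6: ROLLBACK: discarded pending ['c']; in_txn=False
Op 7: BEGIN: in_txn=True, pending={}
Op 8: UPDATE b=30 (pending; pending now {b=30})
Op 9: ROLLBACK: discarded pending ['b']; in_txn=False
ROLLBACK at op 6 discards: ['c']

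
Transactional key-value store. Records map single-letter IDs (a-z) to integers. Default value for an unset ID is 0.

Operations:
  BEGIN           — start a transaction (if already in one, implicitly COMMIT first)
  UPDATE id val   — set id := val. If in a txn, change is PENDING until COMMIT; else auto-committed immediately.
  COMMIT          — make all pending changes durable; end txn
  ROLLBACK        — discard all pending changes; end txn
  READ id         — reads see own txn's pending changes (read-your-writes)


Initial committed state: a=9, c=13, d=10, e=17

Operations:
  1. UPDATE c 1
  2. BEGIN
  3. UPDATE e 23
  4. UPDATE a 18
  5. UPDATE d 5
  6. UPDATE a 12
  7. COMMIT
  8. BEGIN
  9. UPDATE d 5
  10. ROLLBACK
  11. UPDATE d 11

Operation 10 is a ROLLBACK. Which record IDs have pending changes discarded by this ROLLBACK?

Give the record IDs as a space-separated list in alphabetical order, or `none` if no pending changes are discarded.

Initial committed: {a=9, c=13, d=10, e=17}
Op 1: UPDATE c=1 (auto-commit; committed c=1)
Op 2: BEGIN: in_txn=True, pending={}
Op 3: UPDATE e=23 (pending; pending now {e=23})
Op 4: UPDATE a=18 (pending; pending now {a=18, e=23})
Op 5: UPDATE d=5 (pending; pending now {a=18, d=5, e=23})
Op 6: UPDATE a=12 (pending; pending now {a=12, d=5, e=23})
Op 7: COMMIT: merged ['a', 'd', 'e'] into committed; committed now {a=12, c=1, d=5, e=23}
Op 8: BEGIN: in_txn=True, pending={}
Op 9: UPDATE d=5 (pending; pending now {d=5})
Op 10: ROLLBACK: discarded pending ['d']; in_txn=False
Op 11: UPDATE d=11 (auto-commit; committed d=11)
ROLLBACK at op 10 discards: ['d']

Answer: d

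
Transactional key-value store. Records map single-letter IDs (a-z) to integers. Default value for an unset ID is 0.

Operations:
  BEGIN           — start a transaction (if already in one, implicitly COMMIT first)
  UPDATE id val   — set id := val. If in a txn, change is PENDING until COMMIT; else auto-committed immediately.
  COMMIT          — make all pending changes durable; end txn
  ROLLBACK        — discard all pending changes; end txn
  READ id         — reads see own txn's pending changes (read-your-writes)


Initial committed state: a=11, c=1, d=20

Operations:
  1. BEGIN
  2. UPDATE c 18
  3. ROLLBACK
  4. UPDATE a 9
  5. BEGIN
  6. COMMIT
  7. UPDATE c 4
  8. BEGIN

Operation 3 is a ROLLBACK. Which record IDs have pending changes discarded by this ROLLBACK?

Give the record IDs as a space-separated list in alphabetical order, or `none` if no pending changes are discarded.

Answer: c

Derivation:
Initial committed: {a=11, c=1, d=20}
Op 1: BEGIN: in_txn=True, pending={}
Op 2: UPDATE c=18 (pending; pending now {c=18})
Op 3: ROLLBACK: discarded pending ['c']; in_txn=False
Op 4: UPDATE a=9 (auto-commit; committed a=9)
Op 5: BEGIN: in_txn=True, pending={}
Op 6: COMMIT: merged [] into committed; committed now {a=9, c=1, d=20}
Op 7: UPDATE c=4 (auto-commit; committed c=4)
Op 8: BEGIN: in_txn=True, pending={}
ROLLBACK at op 3 discards: ['c']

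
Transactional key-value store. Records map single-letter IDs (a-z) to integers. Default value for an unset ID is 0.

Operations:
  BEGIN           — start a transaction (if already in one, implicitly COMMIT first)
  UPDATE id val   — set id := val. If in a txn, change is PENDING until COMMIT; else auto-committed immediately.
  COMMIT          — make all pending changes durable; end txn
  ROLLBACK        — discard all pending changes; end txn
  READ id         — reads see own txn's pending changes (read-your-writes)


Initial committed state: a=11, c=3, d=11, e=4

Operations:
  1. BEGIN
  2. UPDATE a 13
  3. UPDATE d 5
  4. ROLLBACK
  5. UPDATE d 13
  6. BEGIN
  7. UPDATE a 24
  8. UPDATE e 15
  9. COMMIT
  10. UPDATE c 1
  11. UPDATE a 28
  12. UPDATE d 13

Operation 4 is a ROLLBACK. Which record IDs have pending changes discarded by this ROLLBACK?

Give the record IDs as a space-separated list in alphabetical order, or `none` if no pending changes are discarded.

Answer: a d

Derivation:
Initial committed: {a=11, c=3, d=11, e=4}
Op 1: BEGIN: in_txn=True, pending={}
Op 2: UPDATE a=13 (pending; pending now {a=13})
Op 3: UPDATE d=5 (pending; pending now {a=13, d=5})
Op 4: ROLLBACK: discarded pending ['a', 'd']; in_txn=False
Op 5: UPDATE d=13 (auto-commit; committed d=13)
Op 6: BEGIN: in_txn=True, pending={}
Op 7: UPDATE a=24 (pending; pending now {a=24})
Op 8: UPDATE e=15 (pending; pending now {a=24, e=15})
Op 9: COMMIT: merged ['a', 'e'] into committed; committed now {a=24, c=3, d=13, e=15}
Op 10: UPDATE c=1 (auto-commit; committed c=1)
Op 11: UPDATE a=28 (auto-commit; committed a=28)
Op 12: UPDATE d=13 (auto-commit; committed d=13)
ROLLBACK at op 4 discards: ['a', 'd']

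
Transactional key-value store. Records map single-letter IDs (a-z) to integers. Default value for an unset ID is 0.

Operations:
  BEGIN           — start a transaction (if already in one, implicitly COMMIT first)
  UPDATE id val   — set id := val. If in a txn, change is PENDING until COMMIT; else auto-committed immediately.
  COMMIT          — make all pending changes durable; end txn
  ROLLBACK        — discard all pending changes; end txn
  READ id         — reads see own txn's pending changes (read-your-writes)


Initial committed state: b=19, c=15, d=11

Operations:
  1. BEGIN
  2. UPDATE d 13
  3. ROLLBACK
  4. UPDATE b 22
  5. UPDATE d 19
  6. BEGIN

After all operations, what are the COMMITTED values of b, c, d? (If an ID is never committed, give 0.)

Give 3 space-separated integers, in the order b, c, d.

Answer: 22 15 19

Derivation:
Initial committed: {b=19, c=15, d=11}
Op 1: BEGIN: in_txn=True, pending={}
Op 2: UPDATE d=13 (pending; pending now {d=13})
Op 3: ROLLBACK: discarded pending ['d']; in_txn=False
Op 4: UPDATE b=22 (auto-commit; committed b=22)
Op 5: UPDATE d=19 (auto-commit; committed d=19)
Op 6: BEGIN: in_txn=True, pending={}
Final committed: {b=22, c=15, d=19}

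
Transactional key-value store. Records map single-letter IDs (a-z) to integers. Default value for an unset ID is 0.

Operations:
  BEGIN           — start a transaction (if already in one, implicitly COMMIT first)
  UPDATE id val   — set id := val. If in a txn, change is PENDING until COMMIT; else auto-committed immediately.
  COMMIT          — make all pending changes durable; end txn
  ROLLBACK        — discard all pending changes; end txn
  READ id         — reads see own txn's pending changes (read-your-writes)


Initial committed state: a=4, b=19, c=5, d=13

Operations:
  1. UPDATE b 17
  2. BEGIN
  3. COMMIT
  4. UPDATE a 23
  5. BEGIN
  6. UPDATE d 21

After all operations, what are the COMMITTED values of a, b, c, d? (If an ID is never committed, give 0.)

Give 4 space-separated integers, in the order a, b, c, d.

Initial committed: {a=4, b=19, c=5, d=13}
Op 1: UPDATE b=17 (auto-commit; committed b=17)
Op 2: BEGIN: in_txn=True, pending={}
Op 3: COMMIT: merged [] into committed; committed now {a=4, b=17, c=5, d=13}
Op 4: UPDATE a=23 (auto-commit; committed a=23)
Op 5: BEGIN: in_txn=True, pending={}
Op 6: UPDATE d=21 (pending; pending now {d=21})
Final committed: {a=23, b=17, c=5, d=13}

Answer: 23 17 5 13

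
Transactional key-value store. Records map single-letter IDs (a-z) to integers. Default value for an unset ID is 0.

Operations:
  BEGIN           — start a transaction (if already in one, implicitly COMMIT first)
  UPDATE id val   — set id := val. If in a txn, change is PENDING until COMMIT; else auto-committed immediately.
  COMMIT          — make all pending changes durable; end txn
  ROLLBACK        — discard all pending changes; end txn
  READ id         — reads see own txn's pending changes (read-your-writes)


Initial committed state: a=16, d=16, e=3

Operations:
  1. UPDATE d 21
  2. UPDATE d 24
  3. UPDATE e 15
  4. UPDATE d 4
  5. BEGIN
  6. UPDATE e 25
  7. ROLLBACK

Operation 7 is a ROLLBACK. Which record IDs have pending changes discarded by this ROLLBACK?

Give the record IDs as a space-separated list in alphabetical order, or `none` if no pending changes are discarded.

Initial committed: {a=16, d=16, e=3}
Op 1: UPDATE d=21 (auto-commit; committed d=21)
Op 2: UPDATE d=24 (auto-commit; committed d=24)
Op 3: UPDATE e=15 (auto-commit; committed e=15)
Op 4: UPDATE d=4 (auto-commit; committed d=4)
Op 5: BEGIN: in_txn=True, pending={}
Op 6: UPDATE e=25 (pending; pending now {e=25})
Op 7: ROLLBACK: discarded pending ['e']; in_txn=False
ROLLBACK at op 7 discards: ['e']

Answer: e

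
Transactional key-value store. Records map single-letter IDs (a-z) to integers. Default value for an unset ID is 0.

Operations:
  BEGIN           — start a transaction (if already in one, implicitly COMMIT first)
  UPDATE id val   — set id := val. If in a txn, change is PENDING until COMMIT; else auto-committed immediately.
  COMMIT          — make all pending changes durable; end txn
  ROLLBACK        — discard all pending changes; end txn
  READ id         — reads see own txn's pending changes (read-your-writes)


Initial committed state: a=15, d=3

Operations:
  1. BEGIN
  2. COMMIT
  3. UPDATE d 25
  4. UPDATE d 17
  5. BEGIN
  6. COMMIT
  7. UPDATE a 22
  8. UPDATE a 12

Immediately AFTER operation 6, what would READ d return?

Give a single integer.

Initial committed: {a=15, d=3}
Op 1: BEGIN: in_txn=True, pending={}
Op 2: COMMIT: merged [] into committed; committed now {a=15, d=3}
Op 3: UPDATE d=25 (auto-commit; committed d=25)
Op 4: UPDATE d=17 (auto-commit; committed d=17)
Op 5: BEGIN: in_txn=True, pending={}
Op 6: COMMIT: merged [] into committed; committed now {a=15, d=17}
After op 6: visible(d) = 17 (pending={}, committed={a=15, d=17})

Answer: 17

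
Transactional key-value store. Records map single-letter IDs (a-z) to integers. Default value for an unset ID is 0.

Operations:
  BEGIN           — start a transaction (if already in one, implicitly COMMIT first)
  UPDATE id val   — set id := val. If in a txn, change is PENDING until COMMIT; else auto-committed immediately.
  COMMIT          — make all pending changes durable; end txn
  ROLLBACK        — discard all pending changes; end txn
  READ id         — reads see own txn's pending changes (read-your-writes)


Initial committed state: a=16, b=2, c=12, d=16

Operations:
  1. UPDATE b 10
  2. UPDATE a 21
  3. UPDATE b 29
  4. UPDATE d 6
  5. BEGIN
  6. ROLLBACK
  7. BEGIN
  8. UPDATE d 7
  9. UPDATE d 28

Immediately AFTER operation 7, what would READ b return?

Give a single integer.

Initial committed: {a=16, b=2, c=12, d=16}
Op 1: UPDATE b=10 (auto-commit; committed b=10)
Op 2: UPDATE a=21 (auto-commit; committed a=21)
Op 3: UPDATE b=29 (auto-commit; committed b=29)
Op 4: UPDATE d=6 (auto-commit; committed d=6)
Op 5: BEGIN: in_txn=True, pending={}
Op 6: ROLLBACK: discarded pending []; in_txn=False
Op 7: BEGIN: in_txn=True, pending={}
After op 7: visible(b) = 29 (pending={}, committed={a=21, b=29, c=12, d=6})

Answer: 29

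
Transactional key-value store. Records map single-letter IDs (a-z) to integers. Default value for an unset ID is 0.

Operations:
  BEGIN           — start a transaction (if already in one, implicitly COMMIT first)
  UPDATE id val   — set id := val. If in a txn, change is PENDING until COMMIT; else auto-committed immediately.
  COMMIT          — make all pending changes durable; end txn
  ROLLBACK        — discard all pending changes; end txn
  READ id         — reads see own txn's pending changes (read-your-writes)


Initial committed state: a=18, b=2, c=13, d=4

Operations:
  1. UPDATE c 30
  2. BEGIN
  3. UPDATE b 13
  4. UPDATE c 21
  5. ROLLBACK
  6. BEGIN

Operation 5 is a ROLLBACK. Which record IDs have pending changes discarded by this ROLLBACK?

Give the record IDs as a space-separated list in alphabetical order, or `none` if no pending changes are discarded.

Answer: b c

Derivation:
Initial committed: {a=18, b=2, c=13, d=4}
Op 1: UPDATE c=30 (auto-commit; committed c=30)
Op 2: BEGIN: in_txn=True, pending={}
Op 3: UPDATE b=13 (pending; pending now {b=13})
Op 4: UPDATE c=21 (pending; pending now {b=13, c=21})
Op 5: ROLLBACK: discarded pending ['b', 'c']; in_txn=False
Op 6: BEGIN: in_txn=True, pending={}
ROLLBACK at op 5 discards: ['b', 'c']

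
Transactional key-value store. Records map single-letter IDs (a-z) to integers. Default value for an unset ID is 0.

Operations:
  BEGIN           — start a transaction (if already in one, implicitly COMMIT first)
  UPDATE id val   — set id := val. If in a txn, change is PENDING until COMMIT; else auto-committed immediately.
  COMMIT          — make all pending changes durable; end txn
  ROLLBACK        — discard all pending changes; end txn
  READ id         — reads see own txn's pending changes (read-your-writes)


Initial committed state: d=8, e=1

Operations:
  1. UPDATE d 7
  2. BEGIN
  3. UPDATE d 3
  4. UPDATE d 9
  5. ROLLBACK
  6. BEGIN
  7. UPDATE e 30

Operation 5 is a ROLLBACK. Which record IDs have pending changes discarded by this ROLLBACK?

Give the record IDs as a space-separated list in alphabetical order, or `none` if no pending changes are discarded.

Initial committed: {d=8, e=1}
Op 1: UPDATE d=7 (auto-commit; committed d=7)
Op 2: BEGIN: in_txn=True, pending={}
Op 3: UPDATE d=3 (pending; pending now {d=3})
Op 4: UPDATE d=9 (pending; pending now {d=9})
Op 5: ROLLBACK: discarded pending ['d']; in_txn=False
Op 6: BEGIN: in_txn=True, pending={}
Op 7: UPDATE e=30 (pending; pending now {e=30})
ROLLBACK at op 5 discards: ['d']

Answer: d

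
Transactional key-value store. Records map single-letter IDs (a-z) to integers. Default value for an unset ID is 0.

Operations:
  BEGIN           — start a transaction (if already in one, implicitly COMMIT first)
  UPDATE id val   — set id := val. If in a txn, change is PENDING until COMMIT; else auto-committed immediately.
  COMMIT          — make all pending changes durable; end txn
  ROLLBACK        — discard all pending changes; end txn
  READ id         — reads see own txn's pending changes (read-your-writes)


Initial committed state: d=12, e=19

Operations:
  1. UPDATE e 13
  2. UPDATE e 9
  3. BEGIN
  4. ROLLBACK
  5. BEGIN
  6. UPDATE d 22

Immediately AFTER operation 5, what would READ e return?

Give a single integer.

Initial committed: {d=12, e=19}
Op 1: UPDATE e=13 (auto-commit; committed e=13)
Op 2: UPDATE e=9 (auto-commit; committed e=9)
Op 3: BEGIN: in_txn=True, pending={}
Op 4: ROLLBACK: discarded pending []; in_txn=False
Op 5: BEGIN: in_txn=True, pending={}
After op 5: visible(e) = 9 (pending={}, committed={d=12, e=9})

Answer: 9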